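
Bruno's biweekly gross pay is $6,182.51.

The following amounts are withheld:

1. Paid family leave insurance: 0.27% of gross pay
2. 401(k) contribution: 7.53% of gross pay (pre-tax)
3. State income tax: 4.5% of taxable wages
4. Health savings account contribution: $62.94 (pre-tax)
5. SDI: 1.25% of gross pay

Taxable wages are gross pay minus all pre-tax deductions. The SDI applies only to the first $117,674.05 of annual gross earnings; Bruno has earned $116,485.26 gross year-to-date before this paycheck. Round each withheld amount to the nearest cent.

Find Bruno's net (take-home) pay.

401(k) contribution: $6,182.51 × 0.0753 = $465.54
Health savings account contribution: $62.94
Pre-tax total = $465.54 + $62.94 = $528.48
Taxable wages = $6,182.51 − $528.48 = $5,654.03
State income tax: $5,654.03 × 0.045 = $254.43
Paid family leave insurance: $6,182.51 × 0.0027 = $16.69
SDI: only $117,674.05 − $116,485.26 = $1,188.79 of this check is subject → $1,188.79 × 0.0125 = $14.86
Total deductions = $465.54 + $62.94 + $254.43 + $16.69 + $14.86 = $814.46
Net pay = $6,182.51 − $814.46 = $5,368.05

$5,368.05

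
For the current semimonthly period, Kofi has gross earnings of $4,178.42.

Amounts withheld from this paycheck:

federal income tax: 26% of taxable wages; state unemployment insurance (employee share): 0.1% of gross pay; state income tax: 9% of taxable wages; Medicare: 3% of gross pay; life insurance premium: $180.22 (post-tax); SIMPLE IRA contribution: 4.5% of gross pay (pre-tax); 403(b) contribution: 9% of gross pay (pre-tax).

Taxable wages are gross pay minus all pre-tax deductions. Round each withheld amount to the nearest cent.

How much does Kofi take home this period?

$2,039.56

SIMPLE IRA contribution: $4,178.42 × 0.045 = $188.03
403(b) contribution: $4,178.42 × 0.09 = $376.06
Pre-tax total = $188.03 + $376.06 = $564.09
Taxable wages = $4,178.42 − $564.09 = $3,614.33
State income tax: $3,614.33 × 0.09 = $325.29
Federal income tax: $3,614.33 × 0.26 = $939.73
State unemployment insurance (employee share): $4,178.42 × 0.001 = $4.18
Medicare: $4,178.42 × 0.03 = $125.35
Life insurance premium: $180.22
Total deductions = $188.03 + $376.06 + $325.29 + $939.73 + $4.18 + $125.35 + $180.22 = $2,138.86
Net pay = $4,178.42 − $2,138.86 = $2,039.56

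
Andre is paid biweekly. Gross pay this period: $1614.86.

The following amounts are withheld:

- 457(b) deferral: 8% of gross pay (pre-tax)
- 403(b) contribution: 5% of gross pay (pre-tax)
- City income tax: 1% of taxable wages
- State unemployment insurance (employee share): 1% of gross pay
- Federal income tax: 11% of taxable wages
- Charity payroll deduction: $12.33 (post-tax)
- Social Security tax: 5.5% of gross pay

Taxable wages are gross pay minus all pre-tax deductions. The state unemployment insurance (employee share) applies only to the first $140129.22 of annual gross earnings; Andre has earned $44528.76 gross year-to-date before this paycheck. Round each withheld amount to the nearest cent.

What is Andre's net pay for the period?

457(b) deferral: $1614.86 × 0.08 = $129.19
403(b) contribution: $1614.86 × 0.05 = $80.74
Pre-tax total = $129.19 + $80.74 = $209.93
Taxable wages = $1614.86 − $209.93 = $1404.93
City income tax: $1404.93 × 0.01 = $14.05
Federal income tax: $1404.93 × 0.11 = $154.54
State unemployment insurance (employee share): cap not yet reached, full $1614.86 is subject → $1614.86 × 0.01 = $16.15
Social Security tax: $1614.86 × 0.055 = $88.82
Charity payroll deduction: $12.33
Total deductions = $129.19 + $80.74 + $14.05 + $154.54 + $16.15 + $88.82 + $12.33 = $495.82
Net pay = $1614.86 − $495.82 = $1119.04

$1119.04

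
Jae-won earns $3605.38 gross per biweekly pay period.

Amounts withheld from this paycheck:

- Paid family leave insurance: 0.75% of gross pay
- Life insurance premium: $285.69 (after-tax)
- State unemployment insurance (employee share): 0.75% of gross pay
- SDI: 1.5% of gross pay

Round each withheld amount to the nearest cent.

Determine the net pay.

$3211.53

State unemployment insurance (employee share): $3605.38 × 0.0075 = $27.04
SDI: $3605.38 × 0.015 = $54.08
Paid family leave insurance: $3605.38 × 0.0075 = $27.04
Life insurance premium: $285.69
Total deductions = $27.04 + $54.08 + $27.04 + $285.69 = $393.85
Net pay = $3605.38 − $393.85 = $3211.53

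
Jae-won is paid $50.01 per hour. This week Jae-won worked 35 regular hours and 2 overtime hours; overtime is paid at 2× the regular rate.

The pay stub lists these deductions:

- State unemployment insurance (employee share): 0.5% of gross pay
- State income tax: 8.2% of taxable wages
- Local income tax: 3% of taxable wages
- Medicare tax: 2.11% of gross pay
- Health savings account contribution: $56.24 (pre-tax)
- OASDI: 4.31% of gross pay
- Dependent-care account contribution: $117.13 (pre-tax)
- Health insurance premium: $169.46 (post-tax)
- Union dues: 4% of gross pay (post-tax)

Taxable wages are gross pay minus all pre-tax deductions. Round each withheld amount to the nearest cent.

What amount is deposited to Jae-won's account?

$1,195.55

Regular pay: 35 × $50.01 = $1,750.35
Overtime pay: 2 × $50.01 × 2 = $200.04
Gross pay = $1,750.35 + $200.04 = $1,950.39
Dependent-care account contribution: $117.13
Health savings account contribution: $56.24
Pre-tax total = $117.13 + $56.24 = $173.37
Taxable wages = $1,950.39 − $173.37 = $1,777.02
State income tax: $1,777.02 × 0.082 = $145.72
Local income tax: $1,777.02 × 0.03 = $53.31
OASDI: $1,950.39 × 0.0431 = $84.06
Medicare tax: $1,950.39 × 0.0211 = $41.15
State unemployment insurance (employee share): $1,950.39 × 0.005 = $9.75
Health insurance premium: $169.46
Union dues: $1,950.39 × 0.04 = $78.02
Total deductions = $117.13 + $56.24 + $145.72 + $53.31 + $84.06 + $41.15 + $9.75 + $169.46 + $78.02 = $754.84
Net pay = $1,950.39 − $754.84 = $1,195.55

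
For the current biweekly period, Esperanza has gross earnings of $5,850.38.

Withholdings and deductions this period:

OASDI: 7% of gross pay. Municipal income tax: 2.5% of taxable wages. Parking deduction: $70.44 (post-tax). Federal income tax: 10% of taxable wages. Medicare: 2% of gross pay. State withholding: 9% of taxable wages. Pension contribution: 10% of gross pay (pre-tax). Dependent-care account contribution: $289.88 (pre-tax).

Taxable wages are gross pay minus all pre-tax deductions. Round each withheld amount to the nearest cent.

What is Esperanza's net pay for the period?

$3,308.75

Dependent-care account contribution: $289.88
Pension contribution: $5,850.38 × 0.1 = $585.04
Pre-tax total = $289.88 + $585.04 = $874.92
Taxable wages = $5,850.38 − $874.92 = $4,975.46
Federal income tax: $4,975.46 × 0.1 = $497.55
Municipal income tax: $4,975.46 × 0.025 = $124.39
State withholding: $4,975.46 × 0.09 = $447.79
Medicare: $5,850.38 × 0.02 = $117.01
OASDI: $5,850.38 × 0.07 = $409.53
Parking deduction: $70.44
Total deductions = $289.88 + $585.04 + $497.55 + $124.39 + $447.79 + $117.01 + $409.53 + $70.44 = $2,541.63
Net pay = $5,850.38 − $2,541.63 = $3,308.75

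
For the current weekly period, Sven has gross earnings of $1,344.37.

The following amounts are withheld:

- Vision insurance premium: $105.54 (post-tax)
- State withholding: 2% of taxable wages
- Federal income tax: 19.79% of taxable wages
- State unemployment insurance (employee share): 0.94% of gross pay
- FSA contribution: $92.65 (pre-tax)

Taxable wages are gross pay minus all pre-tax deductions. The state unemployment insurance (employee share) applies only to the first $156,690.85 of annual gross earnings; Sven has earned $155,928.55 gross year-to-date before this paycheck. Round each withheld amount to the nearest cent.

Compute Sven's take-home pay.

FSA contribution: $92.65
Taxable wages = $1,344.37 − $92.65 = $1,251.72
State withholding: $1,251.72 × 0.02 = $25.03
Federal income tax: $1,251.72 × 0.1979 = $247.72
State unemployment insurance (employee share): only $156,690.85 − $155,928.55 = $762.30 of this check is subject → $762.30 × 0.0094 = $7.17
Vision insurance premium: $105.54
Total deductions = $92.65 + $25.03 + $247.72 + $7.17 + $105.54 = $478.11
Net pay = $1,344.37 − $478.11 = $866.26

$866.26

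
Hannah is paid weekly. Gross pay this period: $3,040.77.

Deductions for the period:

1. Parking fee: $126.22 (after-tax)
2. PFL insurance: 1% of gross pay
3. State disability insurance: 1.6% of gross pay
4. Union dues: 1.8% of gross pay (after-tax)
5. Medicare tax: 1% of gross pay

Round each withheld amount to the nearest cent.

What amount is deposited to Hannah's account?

State disability insurance: $3,040.77 × 0.016 = $48.65
PFL insurance: $3,040.77 × 0.01 = $30.41
Medicare tax: $3,040.77 × 0.01 = $30.41
Union dues: $3,040.77 × 0.018 = $54.73
Parking fee: $126.22
Total deductions = $48.65 + $30.41 + $30.41 + $54.73 + $126.22 = $290.42
Net pay = $3,040.77 − $290.42 = $2,750.35

$2,750.35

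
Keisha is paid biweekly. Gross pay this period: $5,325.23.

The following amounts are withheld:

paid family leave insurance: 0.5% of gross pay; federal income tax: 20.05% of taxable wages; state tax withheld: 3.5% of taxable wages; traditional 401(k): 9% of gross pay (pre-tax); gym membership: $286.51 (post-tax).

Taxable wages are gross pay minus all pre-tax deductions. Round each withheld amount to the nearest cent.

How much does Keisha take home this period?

$3,391.60

Traditional 401(k): $5,325.23 × 0.09 = $479.27
Taxable wages = $5,325.23 − $479.27 = $4,845.96
Federal income tax: $4,845.96 × 0.2005 = $971.61
State tax withheld: $4,845.96 × 0.035 = $169.61
Paid family leave insurance: $5,325.23 × 0.005 = $26.63
Gym membership: $286.51
Total deductions = $479.27 + $971.61 + $169.61 + $26.63 + $286.51 = $1,933.63
Net pay = $5,325.23 − $1,933.63 = $3,391.60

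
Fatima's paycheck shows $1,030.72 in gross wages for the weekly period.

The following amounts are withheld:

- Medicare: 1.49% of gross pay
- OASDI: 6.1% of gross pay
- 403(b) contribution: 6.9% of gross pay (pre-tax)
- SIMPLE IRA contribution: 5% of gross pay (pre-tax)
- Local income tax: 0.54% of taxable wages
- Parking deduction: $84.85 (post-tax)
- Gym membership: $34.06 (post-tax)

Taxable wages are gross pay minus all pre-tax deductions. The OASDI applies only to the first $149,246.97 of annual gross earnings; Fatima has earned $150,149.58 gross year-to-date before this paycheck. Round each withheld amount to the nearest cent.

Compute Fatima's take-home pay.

403(b) contribution: $1,030.72 × 0.069 = $71.12
SIMPLE IRA contribution: $1,030.72 × 0.05 = $51.54
Pre-tax total = $71.12 + $51.54 = $122.66
Taxable wages = $1,030.72 − $122.66 = $908.06
Local income tax: $908.06 × 0.0054 = $4.90
OASDI: annual cap $149,246.97 already reached (YTD $150,149.58), so $0.00
Medicare: $1,030.72 × 0.0149 = $15.36
Gym membership: $34.06
Parking deduction: $84.85
Total deductions = $71.12 + $51.54 + $4.90 + $0.00 + $15.36 + $34.06 + $84.85 = $261.83
Net pay = $1,030.72 − $261.83 = $768.89

$768.89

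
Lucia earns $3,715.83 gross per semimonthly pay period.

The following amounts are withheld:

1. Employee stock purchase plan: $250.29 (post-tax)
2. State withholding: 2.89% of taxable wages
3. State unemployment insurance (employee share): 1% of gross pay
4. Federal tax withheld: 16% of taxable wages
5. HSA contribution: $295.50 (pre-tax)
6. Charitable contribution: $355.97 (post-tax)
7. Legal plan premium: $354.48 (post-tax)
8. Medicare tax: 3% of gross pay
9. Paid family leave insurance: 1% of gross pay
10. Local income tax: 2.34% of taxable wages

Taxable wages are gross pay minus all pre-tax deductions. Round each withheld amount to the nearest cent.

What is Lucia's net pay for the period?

$1,547.66

HSA contribution: $295.50
Taxable wages = $3,715.83 − $295.50 = $3,420.33
Local income tax: $3,420.33 × 0.0234 = $80.04
Federal tax withheld: $3,420.33 × 0.16 = $547.25
State withholding: $3,420.33 × 0.0289 = $98.85
Medicare tax: $3,715.83 × 0.03 = $111.47
State unemployment insurance (employee share): $3,715.83 × 0.01 = $37.16
Paid family leave insurance: $3,715.83 × 0.01 = $37.16
Legal plan premium: $354.48
Employee stock purchase plan: $250.29
Charitable contribution: $355.97
Total deductions = $295.50 + $80.04 + $547.25 + $98.85 + $111.47 + $37.16 + $37.16 + $354.48 + $250.29 + $355.97 = $2,168.17
Net pay = $3,715.83 − $2,168.17 = $1,547.66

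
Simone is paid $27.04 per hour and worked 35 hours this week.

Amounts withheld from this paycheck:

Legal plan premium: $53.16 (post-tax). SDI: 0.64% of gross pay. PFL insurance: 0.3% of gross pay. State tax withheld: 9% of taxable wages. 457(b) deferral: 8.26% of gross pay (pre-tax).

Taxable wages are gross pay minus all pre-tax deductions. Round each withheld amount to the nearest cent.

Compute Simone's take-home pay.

Gross pay: 35 × $27.04 = $946.40
457(b) deferral: $946.40 × 0.0826 = $78.17
Taxable wages = $946.40 − $78.17 = $868.23
State tax withheld: $868.23 × 0.09 = $78.14
SDI: $946.40 × 0.0064 = $6.06
PFL insurance: $946.40 × 0.003 = $2.84
Legal plan premium: $53.16
Total deductions = $78.17 + $78.14 + $6.06 + $2.84 + $53.16 = $218.37
Net pay = $946.40 − $218.37 = $728.03

$728.03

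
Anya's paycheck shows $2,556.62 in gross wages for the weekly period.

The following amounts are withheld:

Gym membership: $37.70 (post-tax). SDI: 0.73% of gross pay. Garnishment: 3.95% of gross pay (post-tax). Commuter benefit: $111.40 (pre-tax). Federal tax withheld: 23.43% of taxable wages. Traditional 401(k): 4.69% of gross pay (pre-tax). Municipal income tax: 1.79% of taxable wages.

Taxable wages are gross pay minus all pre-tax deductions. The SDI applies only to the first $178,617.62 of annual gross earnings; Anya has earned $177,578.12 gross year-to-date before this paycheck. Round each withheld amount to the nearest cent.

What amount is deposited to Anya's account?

Commuter benefit: $111.40
Traditional 401(k): $2,556.62 × 0.0469 = $119.91
Pre-tax total = $111.40 + $119.91 = $231.31
Taxable wages = $2,556.62 − $231.31 = $2,325.31
Federal tax withheld: $2,325.31 × 0.2343 = $544.82
Municipal income tax: $2,325.31 × 0.0179 = $41.62
SDI: only $178,617.62 − $177,578.12 = $1,039.50 of this check is subject → $1,039.50 × 0.0073 = $7.59
Garnishment: $2,556.62 × 0.0395 = $100.99
Gym membership: $37.70
Total deductions = $111.40 + $119.91 + $544.82 + $41.62 + $7.59 + $100.99 + $37.70 = $964.03
Net pay = $2,556.62 − $964.03 = $1,592.59

$1,592.59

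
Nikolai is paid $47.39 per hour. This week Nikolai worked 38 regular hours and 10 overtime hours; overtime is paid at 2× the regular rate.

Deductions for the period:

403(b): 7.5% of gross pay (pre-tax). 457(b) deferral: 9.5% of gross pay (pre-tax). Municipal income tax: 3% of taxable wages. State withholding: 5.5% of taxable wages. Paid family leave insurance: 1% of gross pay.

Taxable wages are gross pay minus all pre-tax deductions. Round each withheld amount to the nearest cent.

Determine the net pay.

$2,059.95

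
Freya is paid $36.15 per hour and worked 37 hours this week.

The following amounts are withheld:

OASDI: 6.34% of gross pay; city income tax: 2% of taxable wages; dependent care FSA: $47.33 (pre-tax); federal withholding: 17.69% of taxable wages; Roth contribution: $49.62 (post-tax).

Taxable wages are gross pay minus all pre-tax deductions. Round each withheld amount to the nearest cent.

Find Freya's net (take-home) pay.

$901.76

Gross pay: 37 × $36.15 = $1,337.55
Dependent care FSA: $47.33
Taxable wages = $1,337.55 − $47.33 = $1,290.22
City income tax: $1,290.22 × 0.02 = $25.80
Federal withholding: $1,290.22 × 0.1769 = $228.24
OASDI: $1,337.55 × 0.0634 = $84.80
Roth contribution: $49.62
Total deductions = $47.33 + $25.80 + $228.24 + $84.80 + $49.62 = $435.79
Net pay = $1,337.55 − $435.79 = $901.76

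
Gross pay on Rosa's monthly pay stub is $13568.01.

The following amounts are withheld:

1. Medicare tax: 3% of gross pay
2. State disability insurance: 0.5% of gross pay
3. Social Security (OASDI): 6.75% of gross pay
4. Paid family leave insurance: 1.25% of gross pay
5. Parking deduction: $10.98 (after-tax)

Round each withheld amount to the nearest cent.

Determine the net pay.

State disability insurance: $13568.01 × 0.005 = $67.84
Paid family leave insurance: $13568.01 × 0.0125 = $169.60
Medicare tax: $13568.01 × 0.03 = $407.04
Social Security (OASDI): $13568.01 × 0.0675 = $915.84
Parking deduction: $10.98
Total deductions = $67.84 + $169.60 + $407.04 + $915.84 + $10.98 = $1571.30
Net pay = $13568.01 − $1571.30 = $11996.71

$11996.71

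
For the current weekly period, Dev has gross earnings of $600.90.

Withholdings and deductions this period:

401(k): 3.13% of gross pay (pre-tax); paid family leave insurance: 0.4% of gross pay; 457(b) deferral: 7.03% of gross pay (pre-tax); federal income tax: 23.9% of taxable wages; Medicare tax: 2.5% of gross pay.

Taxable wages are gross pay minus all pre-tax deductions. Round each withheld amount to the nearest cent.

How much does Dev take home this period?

$393.41

401(k): $600.90 × 0.0313 = $18.81
457(b) deferral: $600.90 × 0.0703 = $42.24
Pre-tax total = $18.81 + $42.24 = $61.05
Taxable wages = $600.90 − $61.05 = $539.85
Federal income tax: $539.85 × 0.239 = $129.02
Medicare tax: $600.90 × 0.025 = $15.02
Paid family leave insurance: $600.90 × 0.004 = $2.40
Total deductions = $18.81 + $42.24 + $129.02 + $15.02 + $2.40 = $207.49
Net pay = $600.90 − $207.49 = $393.41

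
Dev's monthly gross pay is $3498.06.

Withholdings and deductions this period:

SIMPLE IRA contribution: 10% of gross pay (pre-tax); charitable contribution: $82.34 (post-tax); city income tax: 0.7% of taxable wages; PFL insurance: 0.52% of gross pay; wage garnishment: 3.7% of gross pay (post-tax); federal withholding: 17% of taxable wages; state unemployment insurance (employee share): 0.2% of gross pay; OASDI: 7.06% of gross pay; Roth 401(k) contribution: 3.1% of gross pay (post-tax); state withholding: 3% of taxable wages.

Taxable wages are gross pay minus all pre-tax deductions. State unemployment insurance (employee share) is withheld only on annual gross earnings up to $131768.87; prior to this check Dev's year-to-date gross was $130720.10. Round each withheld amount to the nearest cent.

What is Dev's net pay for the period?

SIMPLE IRA contribution: $3498.06 × 0.1 = $349.81
Taxable wages = $3498.06 − $349.81 = $3148.25
State withholding: $3148.25 × 0.03 = $94.45
City income tax: $3148.25 × 0.007 = $22.04
Federal withholding: $3148.25 × 0.17 = $535.20
State unemployment insurance (employee share): only $131768.87 − $130720.10 = $1048.77 of this check is subject → $1048.77 × 0.002 = $2.10
PFL insurance: $3498.06 × 0.0052 = $18.19
OASDI: $3498.06 × 0.0706 = $246.96
Charitable contribution: $82.34
Roth 401(k) contribution: $3498.06 × 0.031 = $108.44
Wage garnishment: $3498.06 × 0.037 = $129.43
Total deductions = $349.81 + $94.45 + $22.04 + $535.20 + $2.10 + $18.19 + $246.96 + $82.34 + $108.44 + $129.43 = $1588.96
Net pay = $3498.06 − $1588.96 = $1909.10

$1909.10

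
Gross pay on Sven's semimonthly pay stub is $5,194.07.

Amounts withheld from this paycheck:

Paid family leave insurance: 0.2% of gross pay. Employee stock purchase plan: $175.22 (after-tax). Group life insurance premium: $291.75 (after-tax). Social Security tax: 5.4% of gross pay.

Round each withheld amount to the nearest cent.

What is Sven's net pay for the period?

Paid family leave insurance: $5,194.07 × 0.002 = $10.39
Social Security tax: $5,194.07 × 0.054 = $280.48
Employee stock purchase plan: $175.22
Group life insurance premium: $291.75
Total deductions = $10.39 + $280.48 + $175.22 + $291.75 = $757.84
Net pay = $5,194.07 − $757.84 = $4,436.23

$4,436.23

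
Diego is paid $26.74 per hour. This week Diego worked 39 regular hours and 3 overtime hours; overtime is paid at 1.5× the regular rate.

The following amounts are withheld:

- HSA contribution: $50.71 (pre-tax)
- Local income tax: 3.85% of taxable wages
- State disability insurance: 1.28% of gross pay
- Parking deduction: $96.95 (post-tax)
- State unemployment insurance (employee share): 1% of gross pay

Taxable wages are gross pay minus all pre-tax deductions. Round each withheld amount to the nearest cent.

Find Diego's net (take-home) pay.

$946.18

Regular pay: 39 × $26.74 = $1,042.86
Overtime pay: 3 × $26.74 × 1.5 = $120.33
Gross pay = $1,042.86 + $120.33 = $1,163.19
HSA contribution: $50.71
Taxable wages = $1,163.19 − $50.71 = $1,112.48
Local income tax: $1,112.48 × 0.0385 = $42.83
State unemployment insurance (employee share): $1,163.19 × 0.01 = $11.63
State disability insurance: $1,163.19 × 0.0128 = $14.89
Parking deduction: $96.95
Total deductions = $50.71 + $42.83 + $11.63 + $14.89 + $96.95 = $217.01
Net pay = $1,163.19 − $217.01 = $946.18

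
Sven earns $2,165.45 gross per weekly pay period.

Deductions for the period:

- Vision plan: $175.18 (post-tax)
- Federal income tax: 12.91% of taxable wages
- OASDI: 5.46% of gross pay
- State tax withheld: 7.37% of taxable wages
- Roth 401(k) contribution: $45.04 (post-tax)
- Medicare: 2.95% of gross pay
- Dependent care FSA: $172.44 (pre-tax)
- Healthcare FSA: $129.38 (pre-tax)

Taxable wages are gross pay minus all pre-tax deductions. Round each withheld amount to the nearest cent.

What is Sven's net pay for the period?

Dependent care FSA: $172.44
Healthcare FSA: $129.38
Pre-tax total = $172.44 + $129.38 = $301.82
Taxable wages = $2,165.45 − $301.82 = $1,863.63
Federal income tax: $1,863.63 × 0.1291 = $240.59
State tax withheld: $1,863.63 × 0.0737 = $137.35
Medicare: $2,165.45 × 0.0295 = $63.88
OASDI: $2,165.45 × 0.0546 = $118.23
Roth 401(k) contribution: $45.04
Vision plan: $175.18
Total deductions = $172.44 + $129.38 + $240.59 + $137.35 + $63.88 + $118.23 + $45.04 + $175.18 = $1,082.09
Net pay = $2,165.45 − $1,082.09 = $1,083.36

$1,083.36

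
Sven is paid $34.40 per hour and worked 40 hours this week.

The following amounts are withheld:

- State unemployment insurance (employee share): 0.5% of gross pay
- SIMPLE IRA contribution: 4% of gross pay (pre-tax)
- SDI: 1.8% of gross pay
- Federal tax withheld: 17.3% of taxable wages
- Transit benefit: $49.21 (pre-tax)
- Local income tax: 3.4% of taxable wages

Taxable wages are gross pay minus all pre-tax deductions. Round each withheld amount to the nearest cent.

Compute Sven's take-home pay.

$976.85

Gross pay: 40 × $34.40 = $1,376.00
Transit benefit: $49.21
SIMPLE IRA contribution: $1,376.00 × 0.04 = $55.04
Pre-tax total = $49.21 + $55.04 = $104.25
Taxable wages = $1,376.00 − $104.25 = $1,271.75
Federal tax withheld: $1,271.75 × 0.173 = $220.01
Local income tax: $1,271.75 × 0.034 = $43.24
SDI: $1,376.00 × 0.018 = $24.77
State unemployment insurance (employee share): $1,376.00 × 0.005 = $6.88
Total deductions = $49.21 + $55.04 + $220.01 + $43.24 + $24.77 + $6.88 = $399.15
Net pay = $1,376.00 − $399.15 = $976.85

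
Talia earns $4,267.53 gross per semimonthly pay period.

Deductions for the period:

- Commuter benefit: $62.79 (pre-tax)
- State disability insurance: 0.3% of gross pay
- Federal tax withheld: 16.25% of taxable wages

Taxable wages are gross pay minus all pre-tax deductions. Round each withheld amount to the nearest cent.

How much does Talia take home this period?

$3,508.67

Commuter benefit: $62.79
Taxable wages = $4,267.53 − $62.79 = $4,204.74
Federal tax withheld: $4,204.74 × 0.1625 = $683.27
State disability insurance: $4,267.53 × 0.003 = $12.80
Total deductions = $62.79 + $683.27 + $12.80 = $758.86
Net pay = $4,267.53 − $758.86 = $3,508.67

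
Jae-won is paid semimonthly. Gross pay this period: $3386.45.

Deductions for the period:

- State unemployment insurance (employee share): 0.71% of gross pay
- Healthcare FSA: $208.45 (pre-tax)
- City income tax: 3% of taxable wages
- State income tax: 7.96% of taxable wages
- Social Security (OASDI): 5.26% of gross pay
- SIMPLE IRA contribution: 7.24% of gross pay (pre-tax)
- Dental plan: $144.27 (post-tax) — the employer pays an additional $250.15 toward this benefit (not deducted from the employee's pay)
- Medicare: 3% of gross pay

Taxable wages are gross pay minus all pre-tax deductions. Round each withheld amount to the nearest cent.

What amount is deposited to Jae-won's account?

$2163.36

SIMPLE IRA contribution: $3386.45 × 0.0724 = $245.18
Healthcare FSA: $208.45
Pre-tax total = $245.18 + $208.45 = $453.63
Taxable wages = $3386.45 − $453.63 = $2932.82
City income tax: $2932.82 × 0.03 = $87.98
State income tax: $2932.82 × 0.0796 = $233.45
Social Security (OASDI): $3386.45 × 0.0526 = $178.13
Medicare: $3386.45 × 0.03 = $101.59
State unemployment insurance (employee share): $3386.45 × 0.0071 = $24.04
Dental plan: $144.27
(Employer's $250.15 toward dental plan is not withheld from the employee.)
Total deductions = $245.18 + $208.45 + $87.98 + $233.45 + $178.13 + $101.59 + $24.04 + $144.27 = $1223.09
Net pay = $3386.45 − $1223.09 = $2163.36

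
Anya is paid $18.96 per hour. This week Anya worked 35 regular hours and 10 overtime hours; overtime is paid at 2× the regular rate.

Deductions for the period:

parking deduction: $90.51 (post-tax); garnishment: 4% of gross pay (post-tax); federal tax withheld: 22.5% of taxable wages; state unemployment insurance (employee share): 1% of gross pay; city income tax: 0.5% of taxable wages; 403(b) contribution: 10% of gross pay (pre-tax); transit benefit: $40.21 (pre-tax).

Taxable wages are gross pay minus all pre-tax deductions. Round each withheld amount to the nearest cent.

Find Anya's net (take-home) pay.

Regular pay: 35 × $18.96 = $663.60
Overtime pay: 10 × $18.96 × 2 = $379.20
Gross pay = $663.60 + $379.20 = $1,042.80
Transit benefit: $40.21
403(b) contribution: $1,042.80 × 0.1 = $104.28
Pre-tax total = $40.21 + $104.28 = $144.49
Taxable wages = $1,042.80 − $144.49 = $898.31
City income tax: $898.31 × 0.005 = $4.49
Federal tax withheld: $898.31 × 0.225 = $202.12
State unemployment insurance (employee share): $1,042.80 × 0.01 = $10.43
Parking deduction: $90.51
Garnishment: $1,042.80 × 0.04 = $41.71
Total deductions = $40.21 + $104.28 + $4.49 + $202.12 + $10.43 + $90.51 + $41.71 = $493.75
Net pay = $1,042.80 − $493.75 = $549.05

$549.05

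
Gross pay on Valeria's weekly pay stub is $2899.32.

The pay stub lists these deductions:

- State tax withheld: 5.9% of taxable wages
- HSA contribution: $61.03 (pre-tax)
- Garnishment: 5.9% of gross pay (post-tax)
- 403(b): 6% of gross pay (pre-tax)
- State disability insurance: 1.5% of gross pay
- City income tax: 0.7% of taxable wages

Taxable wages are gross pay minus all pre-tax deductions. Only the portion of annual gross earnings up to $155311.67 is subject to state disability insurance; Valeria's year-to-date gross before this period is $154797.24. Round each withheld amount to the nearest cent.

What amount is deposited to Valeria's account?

HSA contribution: $61.03
403(b): $2899.32 × 0.06 = $173.96
Pre-tax total = $61.03 + $173.96 = $234.99
Taxable wages = $2899.32 − $234.99 = $2664.33
State tax withheld: $2664.33 × 0.059 = $157.20
City income tax: $2664.33 × 0.007 = $18.65
State disability insurance: only $155311.67 − $154797.24 = $514.43 of this check is subject → $514.43 × 0.015 = $7.72
Garnishment: $2899.32 × 0.059 = $171.06
Total deductions = $61.03 + $173.96 + $157.20 + $18.65 + $7.72 + $171.06 = $589.62
Net pay = $2899.32 − $589.62 = $2309.70

$2309.70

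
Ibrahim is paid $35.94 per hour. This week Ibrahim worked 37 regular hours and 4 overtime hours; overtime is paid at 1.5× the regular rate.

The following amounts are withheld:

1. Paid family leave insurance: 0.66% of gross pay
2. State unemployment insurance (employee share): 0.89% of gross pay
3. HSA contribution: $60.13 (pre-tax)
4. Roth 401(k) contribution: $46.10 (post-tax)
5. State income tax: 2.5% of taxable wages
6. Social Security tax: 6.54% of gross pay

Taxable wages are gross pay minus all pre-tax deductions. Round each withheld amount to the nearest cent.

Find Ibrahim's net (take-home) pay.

$1,277.04

Regular pay: 37 × $35.94 = $1,329.78
Overtime pay: 4 × $35.94 × 1.5 = $215.64
Gross pay = $1,329.78 + $215.64 = $1,545.42
HSA contribution: $60.13
Taxable wages = $1,545.42 − $60.13 = $1,485.29
State income tax: $1,485.29 × 0.025 = $37.13
State unemployment insurance (employee share): $1,545.42 × 0.0089 = $13.75
Paid family leave insurance: $1,545.42 × 0.0066 = $10.20
Social Security tax: $1,545.42 × 0.0654 = $101.07
Roth 401(k) contribution: $46.10
Total deductions = $60.13 + $37.13 + $13.75 + $10.20 + $101.07 + $46.10 = $268.38
Net pay = $1,545.42 − $268.38 = $1,277.04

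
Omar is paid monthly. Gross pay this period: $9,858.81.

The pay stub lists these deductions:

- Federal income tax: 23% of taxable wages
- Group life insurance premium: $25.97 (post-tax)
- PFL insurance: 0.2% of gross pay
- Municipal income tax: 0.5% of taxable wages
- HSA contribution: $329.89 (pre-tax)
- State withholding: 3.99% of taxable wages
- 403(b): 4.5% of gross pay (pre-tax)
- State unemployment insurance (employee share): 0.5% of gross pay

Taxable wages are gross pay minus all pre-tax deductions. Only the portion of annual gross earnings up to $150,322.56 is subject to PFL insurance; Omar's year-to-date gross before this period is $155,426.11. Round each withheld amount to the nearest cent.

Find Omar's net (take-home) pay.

HSA contribution: $329.89
403(b): $9,858.81 × 0.045 = $443.65
Pre-tax total = $329.89 + $443.65 = $773.54
Taxable wages = $9,858.81 − $773.54 = $9,085.27
Federal income tax: $9,085.27 × 0.23 = $2,089.61
State withholding: $9,085.27 × 0.0399 = $362.50
Municipal income tax: $9,085.27 × 0.005 = $45.43
PFL insurance: annual cap $150,322.56 already reached (YTD $155,426.11), so $0.00
State unemployment insurance (employee share): $9,858.81 × 0.005 = $49.29
Group life insurance premium: $25.97
Total deductions = $329.89 + $443.65 + $2,089.61 + $362.50 + $45.43 + $0.00 + $49.29 + $25.97 = $3,346.34
Net pay = $9,858.81 − $3,346.34 = $6,512.47

$6,512.47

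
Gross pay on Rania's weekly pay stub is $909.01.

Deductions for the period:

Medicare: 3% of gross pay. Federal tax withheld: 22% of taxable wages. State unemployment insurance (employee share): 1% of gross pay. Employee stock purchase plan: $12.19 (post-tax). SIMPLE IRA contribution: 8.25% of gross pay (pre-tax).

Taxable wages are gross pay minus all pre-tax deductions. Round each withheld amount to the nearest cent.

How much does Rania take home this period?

$601.99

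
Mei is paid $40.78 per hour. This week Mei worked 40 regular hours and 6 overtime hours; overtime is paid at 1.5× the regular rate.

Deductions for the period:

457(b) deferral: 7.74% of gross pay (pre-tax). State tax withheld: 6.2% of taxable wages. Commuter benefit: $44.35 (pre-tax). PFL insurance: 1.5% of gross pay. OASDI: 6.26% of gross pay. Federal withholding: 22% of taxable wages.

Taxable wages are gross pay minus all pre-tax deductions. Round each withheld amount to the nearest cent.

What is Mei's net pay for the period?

Regular pay: 40 × $40.78 = $1,631.20
Overtime pay: 6 × $40.78 × 1.5 = $367.02
Gross pay = $1,631.20 + $367.02 = $1,998.22
457(b) deferral: $1,998.22 × 0.0774 = $154.66
Commuter benefit: $44.35
Pre-tax total = $154.66 + $44.35 = $199.01
Taxable wages = $1,998.22 − $199.01 = $1,799.21
State tax withheld: $1,799.21 × 0.062 = $111.55
Federal withholding: $1,799.21 × 0.22 = $395.83
OASDI: $1,998.22 × 0.0626 = $125.09
PFL insurance: $1,998.22 × 0.015 = $29.97
Total deductions = $154.66 + $44.35 + $111.55 + $395.83 + $125.09 + $29.97 = $861.45
Net pay = $1,998.22 − $861.45 = $1,136.77

$1,136.77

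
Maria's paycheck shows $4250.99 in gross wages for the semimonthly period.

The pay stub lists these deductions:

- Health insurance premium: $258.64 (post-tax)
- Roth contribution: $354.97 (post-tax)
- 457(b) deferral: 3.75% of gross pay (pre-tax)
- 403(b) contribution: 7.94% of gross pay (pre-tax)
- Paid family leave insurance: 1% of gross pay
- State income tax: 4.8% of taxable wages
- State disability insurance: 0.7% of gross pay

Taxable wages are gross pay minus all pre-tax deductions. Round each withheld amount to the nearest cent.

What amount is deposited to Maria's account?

$2887.98

457(b) deferral: $4250.99 × 0.0375 = $159.41
403(b) contribution: $4250.99 × 0.0794 = $337.53
Pre-tax total = $159.41 + $337.53 = $496.94
Taxable wages = $4250.99 − $496.94 = $3754.05
State income tax: $3754.05 × 0.048 = $180.19
Paid family leave insurance: $4250.99 × 0.01 = $42.51
State disability insurance: $4250.99 × 0.007 = $29.76
Roth contribution: $354.97
Health insurance premium: $258.64
Total deductions = $159.41 + $337.53 + $180.19 + $42.51 + $29.76 + $354.97 + $258.64 = $1363.01
Net pay = $4250.99 − $1363.01 = $2887.98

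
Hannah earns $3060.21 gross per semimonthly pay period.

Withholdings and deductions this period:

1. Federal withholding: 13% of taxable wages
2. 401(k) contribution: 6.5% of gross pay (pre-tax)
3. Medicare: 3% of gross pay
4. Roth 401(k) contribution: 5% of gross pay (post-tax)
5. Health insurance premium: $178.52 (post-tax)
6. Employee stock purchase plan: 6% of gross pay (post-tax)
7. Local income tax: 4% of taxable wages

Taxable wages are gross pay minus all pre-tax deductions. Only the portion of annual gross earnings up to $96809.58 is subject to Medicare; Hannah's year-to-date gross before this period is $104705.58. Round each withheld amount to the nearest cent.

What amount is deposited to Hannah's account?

401(k) contribution: $3060.21 × 0.065 = $198.91
Taxable wages = $3060.21 − $198.91 = $2861.30
Local income tax: $2861.30 × 0.04 = $114.45
Federal withholding: $2861.30 × 0.13 = $371.97
Medicare: annual cap $96809.58 already reached (YTD $104705.58), so $0.00
Roth 401(k) contribution: $3060.21 × 0.05 = $153.01
Health insurance premium: $178.52
Employee stock purchase plan: $3060.21 × 0.06 = $183.61
Total deductions = $198.91 + $114.45 + $371.97 + $0.00 + $153.01 + $178.52 + $183.61 = $1200.47
Net pay = $3060.21 − $1200.47 = $1859.74

$1859.74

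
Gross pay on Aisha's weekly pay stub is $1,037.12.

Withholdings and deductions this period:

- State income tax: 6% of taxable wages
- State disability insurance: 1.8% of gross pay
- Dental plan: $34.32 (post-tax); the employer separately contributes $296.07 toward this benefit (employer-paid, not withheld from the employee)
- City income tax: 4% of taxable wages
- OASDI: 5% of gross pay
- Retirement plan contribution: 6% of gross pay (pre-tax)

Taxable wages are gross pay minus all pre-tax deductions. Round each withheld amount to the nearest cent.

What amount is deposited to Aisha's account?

$772.55

Retirement plan contribution: $1,037.12 × 0.06 = $62.23
Taxable wages = $1,037.12 − $62.23 = $974.89
State income tax: $974.89 × 0.06 = $58.49
City income tax: $974.89 × 0.04 = $39.00
OASDI: $1,037.12 × 0.05 = $51.86
State disability insurance: $1,037.12 × 0.018 = $18.67
Dental plan: $34.32
(Employer's $296.07 toward dental plan is not withheld from the employee.)
Total deductions = $62.23 + $58.49 + $39.00 + $51.86 + $18.67 + $34.32 = $264.57
Net pay = $1,037.12 − $264.57 = $772.55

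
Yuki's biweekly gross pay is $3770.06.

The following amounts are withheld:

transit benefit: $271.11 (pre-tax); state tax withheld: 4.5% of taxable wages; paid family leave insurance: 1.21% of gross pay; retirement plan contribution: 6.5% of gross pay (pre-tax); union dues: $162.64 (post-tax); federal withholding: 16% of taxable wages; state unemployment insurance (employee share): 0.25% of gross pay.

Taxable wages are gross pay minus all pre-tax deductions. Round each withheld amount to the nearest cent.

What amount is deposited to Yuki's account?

$2369.16

Retirement plan contribution: $3770.06 × 0.065 = $245.05
Transit benefit: $271.11
Pre-tax total = $245.05 + $271.11 = $516.16
Taxable wages = $3770.06 − $516.16 = $3253.90
State tax withheld: $3253.90 × 0.045 = $146.43
Federal withholding: $3253.90 × 0.16 = $520.62
Paid family leave insurance: $3770.06 × 0.0121 = $45.62
State unemployment insurance (employee share): $3770.06 × 0.0025 = $9.43
Union dues: $162.64
Total deductions = $245.05 + $271.11 + $146.43 + $520.62 + $45.62 + $9.43 + $162.64 = $1400.90
Net pay = $3770.06 − $1400.90 = $2369.16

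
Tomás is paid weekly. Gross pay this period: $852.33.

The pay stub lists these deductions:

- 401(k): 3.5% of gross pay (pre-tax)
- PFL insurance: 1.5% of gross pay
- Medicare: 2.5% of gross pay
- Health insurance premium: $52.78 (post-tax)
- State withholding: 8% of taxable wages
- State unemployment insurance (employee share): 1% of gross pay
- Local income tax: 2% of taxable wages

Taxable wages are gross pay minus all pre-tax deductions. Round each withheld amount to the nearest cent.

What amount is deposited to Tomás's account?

$644.86

401(k): $852.33 × 0.035 = $29.83
Taxable wages = $852.33 − $29.83 = $822.50
State withholding: $822.50 × 0.08 = $65.80
Local income tax: $822.50 × 0.02 = $16.45
Medicare: $852.33 × 0.025 = $21.31
State unemployment insurance (employee share): $852.33 × 0.01 = $8.52
PFL insurance: $852.33 × 0.015 = $12.78
Health insurance premium: $52.78
Total deductions = $29.83 + $65.80 + $16.45 + $21.31 + $8.52 + $12.78 + $52.78 = $207.47
Net pay = $852.33 − $207.47 = $644.86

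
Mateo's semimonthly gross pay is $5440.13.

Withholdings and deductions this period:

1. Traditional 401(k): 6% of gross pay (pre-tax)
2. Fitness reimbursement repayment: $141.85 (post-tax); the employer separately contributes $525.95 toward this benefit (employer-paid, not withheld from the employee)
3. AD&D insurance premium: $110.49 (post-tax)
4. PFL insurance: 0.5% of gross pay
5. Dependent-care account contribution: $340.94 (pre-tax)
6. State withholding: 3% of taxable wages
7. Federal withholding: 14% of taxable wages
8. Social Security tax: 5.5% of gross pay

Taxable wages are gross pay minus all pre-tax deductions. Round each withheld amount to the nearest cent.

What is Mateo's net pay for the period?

$3382.66

Traditional 401(k): $5440.13 × 0.06 = $326.41
Dependent-care account contribution: $340.94
Pre-tax total = $326.41 + $340.94 = $667.35
Taxable wages = $5440.13 − $667.35 = $4772.78
State withholding: $4772.78 × 0.03 = $143.18
Federal withholding: $4772.78 × 0.14 = $668.19
PFL insurance: $5440.13 × 0.005 = $27.20
Social Security tax: $5440.13 × 0.055 = $299.21
Fitness reimbursement repayment: $141.85
AD&D insurance premium: $110.49
(Employer's $525.95 toward fitness reimbursement repayment is not withheld from the employee.)
Total deductions = $326.41 + $340.94 + $143.18 + $668.19 + $27.20 + $299.21 + $141.85 + $110.49 = $2057.47
Net pay = $5440.13 − $2057.47 = $3382.66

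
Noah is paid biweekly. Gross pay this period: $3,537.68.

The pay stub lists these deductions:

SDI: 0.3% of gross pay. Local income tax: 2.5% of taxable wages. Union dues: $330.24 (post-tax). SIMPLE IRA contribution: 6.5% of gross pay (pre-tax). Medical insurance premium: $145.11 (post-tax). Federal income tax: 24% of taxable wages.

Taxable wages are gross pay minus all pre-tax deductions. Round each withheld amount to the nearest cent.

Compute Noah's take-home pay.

$1,945.22

SIMPLE IRA contribution: $3,537.68 × 0.065 = $229.95
Taxable wages = $3,537.68 − $229.95 = $3,307.73
Local income tax: $3,307.73 × 0.025 = $82.69
Federal income tax: $3,307.73 × 0.24 = $793.86
SDI: $3,537.68 × 0.003 = $10.61
Medical insurance premium: $145.11
Union dues: $330.24
Total deductions = $229.95 + $82.69 + $793.86 + $10.61 + $145.11 + $330.24 = $1,592.46
Net pay = $3,537.68 − $1,592.46 = $1,945.22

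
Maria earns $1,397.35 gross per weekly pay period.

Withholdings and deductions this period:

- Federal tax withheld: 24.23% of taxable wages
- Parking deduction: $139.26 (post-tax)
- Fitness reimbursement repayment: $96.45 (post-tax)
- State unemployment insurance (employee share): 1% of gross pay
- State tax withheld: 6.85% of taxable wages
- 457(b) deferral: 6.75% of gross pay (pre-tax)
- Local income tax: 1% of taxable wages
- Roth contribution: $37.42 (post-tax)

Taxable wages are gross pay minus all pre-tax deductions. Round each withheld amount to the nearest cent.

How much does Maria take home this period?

$597.92

457(b) deferral: $1,397.35 × 0.0675 = $94.32
Taxable wages = $1,397.35 − $94.32 = $1,303.03
State tax withheld: $1,303.03 × 0.0685 = $89.26
Local income tax: $1,303.03 × 0.01 = $13.03
Federal tax withheld: $1,303.03 × 0.2423 = $315.72
State unemployment insurance (employee share): $1,397.35 × 0.01 = $13.97
Parking deduction: $139.26
Fitness reimbursement repayment: $96.45
Roth contribution: $37.42
Total deductions = $94.32 + $89.26 + $13.03 + $315.72 + $13.97 + $139.26 + $96.45 + $37.42 = $799.43
Net pay = $1,397.35 − $799.43 = $597.92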